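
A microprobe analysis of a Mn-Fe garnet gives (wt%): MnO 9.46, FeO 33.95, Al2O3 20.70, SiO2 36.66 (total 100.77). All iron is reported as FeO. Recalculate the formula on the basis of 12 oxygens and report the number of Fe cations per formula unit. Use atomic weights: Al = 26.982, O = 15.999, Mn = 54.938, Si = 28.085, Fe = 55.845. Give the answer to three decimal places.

2.329 Fe apfu

9.46 wt% MnO ÷ 70.937 g/mol = 0.13336 mol, giving 0.13336 Mn and 0.13336 O.
33.95 wt% FeO ÷ 71.844 g/mol = 0.47255 mol, giving 0.47255 Fe and 0.47255 O.
20.70 wt% Al2O3 ÷ 101.961 g/mol = 0.20302 mol, giving 0.40604 Al and 0.60906 O.
36.66 wt% SiO2 ÷ 60.083 g/mol = 0.61016 mol, giving 0.61016 Si and 1.22032 O.
Oxygen sums to 2.43529; scaling by 12/2.43529 = 4.92754 puts the formula on 12 O.
Fe: 0.47255 × 4.92754 = 2.329 atoms per formula unit.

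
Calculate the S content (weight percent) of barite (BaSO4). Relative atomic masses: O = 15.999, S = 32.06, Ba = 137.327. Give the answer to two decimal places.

Molar mass of BaSO4: 1*137.327 + 1*32.06 + 4*15.999 = 233.383 g/mol.
Mass of S per formula unit: 1 × 32.06 = 32.060 g.
Weight fraction S = 32.060 / 233.383 = 0.1374.

13.74 weight percent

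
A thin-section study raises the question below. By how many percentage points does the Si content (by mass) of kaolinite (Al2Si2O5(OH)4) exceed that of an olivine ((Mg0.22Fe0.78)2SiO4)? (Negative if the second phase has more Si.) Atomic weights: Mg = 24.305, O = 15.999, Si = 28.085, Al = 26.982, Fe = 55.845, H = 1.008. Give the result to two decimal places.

6.97 percentage points

First mineral: 56.170 g Si in 258.157 g formula = 21.76 wt% Si.
Second mineral: 28.085 g Si in 189.893 g formula = 14.79 wt% Si.
21.76% − 14.79% gives a difference of 6.97 percentage points.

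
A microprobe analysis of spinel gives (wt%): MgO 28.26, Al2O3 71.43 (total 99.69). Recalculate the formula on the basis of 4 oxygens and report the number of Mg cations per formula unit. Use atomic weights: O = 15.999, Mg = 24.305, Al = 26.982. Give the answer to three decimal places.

1.001 Mg apfu

MgO (M=40.304): mol = 0.70117; Mg = 0.70117, O = 0.70117.
Al2O3 (M=101.961): mol = 0.70056; Al = 1.40112, O = 2.10168.
ΣO = 2.80285; factor = 4/ΣO = 1.42712.
Mg apfu = 0.70117 × 1.42712 = 1.001.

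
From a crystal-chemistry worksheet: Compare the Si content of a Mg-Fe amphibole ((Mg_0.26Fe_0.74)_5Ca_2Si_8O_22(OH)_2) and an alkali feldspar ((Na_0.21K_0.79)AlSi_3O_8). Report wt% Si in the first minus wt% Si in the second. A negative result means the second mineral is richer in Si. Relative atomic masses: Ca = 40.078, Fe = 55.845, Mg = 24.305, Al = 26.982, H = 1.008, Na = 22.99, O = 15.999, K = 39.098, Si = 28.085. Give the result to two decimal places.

-6.46 percentage points

Si in (Mg_0.26Fe_0.74)_5Ca_2Si_8O_22(OH)_2: molar mass 929.051 g/mol; 8×28.085 = 224.680 g → 24.18 wt%.
Si in (Na_0.21K_0.79)AlSi_3O_8: molar mass 274.944 g/mol; 3×28.085 = 84.255 g → 30.64 wt%.
Difference = 24.18 − 30.64 = -6.46 percentage points.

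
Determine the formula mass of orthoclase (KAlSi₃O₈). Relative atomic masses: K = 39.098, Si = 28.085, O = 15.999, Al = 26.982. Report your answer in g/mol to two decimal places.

278.33 g/mol

The formula mass is the sum 1*39.098 + 1*26.982 + 3*28.085 + 8*15.999.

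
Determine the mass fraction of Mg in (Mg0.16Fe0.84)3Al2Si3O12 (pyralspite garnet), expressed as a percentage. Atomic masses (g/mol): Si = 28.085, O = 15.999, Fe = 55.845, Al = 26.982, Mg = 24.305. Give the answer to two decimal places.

Formula mass = 0.48*24.305 + 2.52*55.845 + 2*26.982 + 3*28.085 + 12*15.999 = 482.603 g/mol, of which 11.666 g is Mg.
So Mg makes up 11.666/482.603 = 0.0242 of the mass, i.e. 2.42%.

2.42 weight percent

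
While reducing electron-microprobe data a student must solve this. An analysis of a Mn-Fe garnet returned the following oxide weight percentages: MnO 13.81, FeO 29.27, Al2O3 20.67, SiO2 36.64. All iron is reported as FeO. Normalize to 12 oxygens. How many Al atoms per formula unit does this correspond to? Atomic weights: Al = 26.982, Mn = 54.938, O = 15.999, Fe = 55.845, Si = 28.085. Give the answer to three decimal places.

MnO (M=70.937): mol = 0.19468; Mn = 0.19468, O = 0.19468.
FeO (M=71.844): mol = 0.40741; Fe = 0.40741, O = 0.40741.
Al2O3 (M=101.961): mol = 0.20272; Al = 0.40544, O = 0.60816.
SiO2 (M=60.083): mol = 0.60982; Si = 0.60982, O = 1.21964.
ΣO = 2.42989; factor = 12/ΣO = 4.93850.
Al apfu = 0.40544 × 4.93850 = 2.002.

2.002 Al apfu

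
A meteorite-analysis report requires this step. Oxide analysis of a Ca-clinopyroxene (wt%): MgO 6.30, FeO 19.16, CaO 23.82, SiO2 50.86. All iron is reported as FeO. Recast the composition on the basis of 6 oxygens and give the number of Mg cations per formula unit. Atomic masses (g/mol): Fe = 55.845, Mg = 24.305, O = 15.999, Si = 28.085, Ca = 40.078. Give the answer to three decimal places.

6.30 wt% MgO ÷ 40.304 g/mol = 0.15631 mol, giving 0.15631 Mg and 0.15631 O.
19.16 wt% FeO ÷ 71.844 g/mol = 0.26669 mol, giving 0.26669 Fe and 0.26669 O.
23.82 wt% CaO ÷ 56.077 g/mol = 0.42477 mol, giving 0.42477 Ca and 0.42477 O.
50.86 wt% SiO2 ÷ 60.083 g/mol = 0.84650 mol, giving 0.84650 Si and 1.69300 O.
Oxygen sums to 2.54077; scaling by 6/2.54077 = 2.36149 puts the formula on 6 O.
Mg: 0.15631 × 2.36149 = 0.369 atoms per formula unit.

0.369 Mg apfu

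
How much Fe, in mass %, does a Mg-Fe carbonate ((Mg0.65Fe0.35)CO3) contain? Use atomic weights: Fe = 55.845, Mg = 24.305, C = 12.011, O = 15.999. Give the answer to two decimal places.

20.50 mass %

Formula mass = 0.65·24.305 + 0.35·55.845 + 1·12.011 + 3·15.999 = 95.352 g/mol, of which 19.546 g is Fe.
So Fe makes up 19.546/95.352 = 0.2050 of the mass, i.e. 20.50%.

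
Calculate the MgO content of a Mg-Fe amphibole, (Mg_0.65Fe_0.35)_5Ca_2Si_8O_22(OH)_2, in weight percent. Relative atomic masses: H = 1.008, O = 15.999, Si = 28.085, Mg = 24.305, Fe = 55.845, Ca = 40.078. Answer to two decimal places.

15.10 wt%

Formula mass = 867.548 g/mol.
3.25 Mg → 3.2500 mol MgO per formula unit; M(MgO) = 40.304, so MgO mass = 130.988 g.
130.988/867.548 × 100 = 15.10 wt%.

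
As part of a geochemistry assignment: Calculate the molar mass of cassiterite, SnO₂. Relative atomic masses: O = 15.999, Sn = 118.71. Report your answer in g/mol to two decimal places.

150.71 g/mol

The formula mass is the sum 1*118.71 + 2*15.999.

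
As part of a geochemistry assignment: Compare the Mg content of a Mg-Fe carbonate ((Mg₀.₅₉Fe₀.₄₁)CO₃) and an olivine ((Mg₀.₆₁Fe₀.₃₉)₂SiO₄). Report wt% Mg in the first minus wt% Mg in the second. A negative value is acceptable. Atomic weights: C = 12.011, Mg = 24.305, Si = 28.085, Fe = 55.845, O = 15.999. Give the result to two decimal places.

M((Mg₀.₅₉Fe₀.₄₁)CO₃) = 97.244 g/mol, so wt% Mg = 14.340/97.244 × 100 = 14.75%.
M((Mg₀.₆₁Fe₀.₃₉)₂SiO₄) = 165.292 g/mol, so wt% Mg = 29.652/165.292 × 100 = 17.94%.
14.75 − 17.94 = -3.19 pp.

-3.19 percentage points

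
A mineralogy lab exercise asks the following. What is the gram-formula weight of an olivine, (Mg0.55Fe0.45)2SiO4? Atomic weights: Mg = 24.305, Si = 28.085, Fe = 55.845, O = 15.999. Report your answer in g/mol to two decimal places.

Mg: 1.10 × 24.305 = 26.7355
Fe: 0.90 × 55.845 = 50.2605
Si: 1 × 28.085 = 28.0850
O: 4 × 15.999 = 63.9960
Summing the contributions gives the formula mass.

169.08 g/mol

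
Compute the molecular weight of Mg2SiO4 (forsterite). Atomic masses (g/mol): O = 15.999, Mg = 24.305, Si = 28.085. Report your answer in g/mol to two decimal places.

140.69 g/mol

M = 2×24.305 + 1×28.085 + 4×15.999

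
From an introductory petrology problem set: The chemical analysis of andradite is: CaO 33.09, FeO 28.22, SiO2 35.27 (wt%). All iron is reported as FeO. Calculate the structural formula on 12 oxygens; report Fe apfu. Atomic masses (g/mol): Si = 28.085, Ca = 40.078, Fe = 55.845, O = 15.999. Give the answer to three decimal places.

CaO: 33.09/56.077 = 0.59008 mol → 0.59008 mol Ca, 0.59008 mol O.
FeO: 28.22/71.844 = 0.39280 mol → 0.39280 mol Fe, 0.39280 mol O.
SiO2: 35.27/60.083 = 0.58702 mol → 0.58702 mol Si, 1.17404 mol O.
Total oxygen = 2.15692 mol. Normalization factor = 12/2.15692 = 5.56349.
Fe per 12 O = 0.39280 × 5.56349 = 2.185.

2.185 Fe apfu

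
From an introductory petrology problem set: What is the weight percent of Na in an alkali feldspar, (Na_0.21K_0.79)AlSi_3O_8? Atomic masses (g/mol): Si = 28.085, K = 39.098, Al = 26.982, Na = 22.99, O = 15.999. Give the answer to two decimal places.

M((Na_0.21K_0.79)AlSi_3O_8) = 274.944 g/mol.
Na contributes 0.21 × 22.99 = 4.828 g per mole.
4.828/274.944 = 0.0176 → 1.76%.

1.76 wt%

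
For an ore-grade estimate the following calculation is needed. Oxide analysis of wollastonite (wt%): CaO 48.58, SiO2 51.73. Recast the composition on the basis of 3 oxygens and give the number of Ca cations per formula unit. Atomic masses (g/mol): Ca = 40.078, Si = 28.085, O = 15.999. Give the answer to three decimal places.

1.004 Ca apfu

48.58 wt% CaO ÷ 56.077 g/mol = 0.86631 mol, giving 0.86631 Ca and 0.86631 O.
51.73 wt% SiO2 ÷ 60.083 g/mol = 0.86098 mol, giving 0.86098 Si and 1.72196 O.
Oxygen sums to 2.58827; scaling by 3/2.58827 = 1.15908 puts the formula on 3 O.
Ca: 0.86631 × 1.15908 = 1.004 atoms per formula unit.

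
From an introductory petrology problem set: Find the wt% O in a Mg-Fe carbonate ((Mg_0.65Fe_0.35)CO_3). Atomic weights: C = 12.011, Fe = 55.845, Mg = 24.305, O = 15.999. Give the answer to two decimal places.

50.34 wt%

Molar mass of (Mg_0.65Fe_0.35)CO_3: 0.65×24.305 + 0.35×55.845 + 1×12.011 + 3×15.999 = 95.352 g/mol.
Mass of O per formula unit: 3 × 15.999 = 47.997 g.
Weight fraction O = 47.997 / 95.352 = 0.5034.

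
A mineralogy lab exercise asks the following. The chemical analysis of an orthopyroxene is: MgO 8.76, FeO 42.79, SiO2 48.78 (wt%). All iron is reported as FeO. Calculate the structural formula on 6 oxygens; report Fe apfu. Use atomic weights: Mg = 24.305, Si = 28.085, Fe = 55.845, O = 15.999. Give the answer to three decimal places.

1.467 Fe apfu

MgO (M=40.304): mol = 0.21735; Mg = 0.21735, O = 0.21735.
FeO (M=71.844): mol = 0.59560; Fe = 0.59560, O = 0.59560.
SiO2 (M=60.083): mol = 0.81188; Si = 0.81188, O = 1.62376.
ΣO = 2.43671; factor = 6/ΣO = 2.46234.
Fe apfu = 0.59560 × 2.46234 = 1.467.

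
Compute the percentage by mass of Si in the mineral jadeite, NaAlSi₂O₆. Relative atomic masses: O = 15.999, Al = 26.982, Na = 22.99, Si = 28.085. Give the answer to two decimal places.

M(NaAlSi₂O₆) = 202.136 g/mol.
Si contributes 2 × 28.085 = 56.170 g per mole.
56.170/202.136 = 0.2779 → 27.79%.

27.79 wt%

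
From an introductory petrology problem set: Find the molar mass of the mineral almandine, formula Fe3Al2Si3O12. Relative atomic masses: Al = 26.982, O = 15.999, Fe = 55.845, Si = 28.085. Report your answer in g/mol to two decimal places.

497.74 g/mol

Fe: 3 × 55.845 = 167.5350
Al: 2 × 26.982 = 53.9640
Si: 3 × 28.085 = 84.2550
O: 12 × 15.999 = 191.9880
Summing the contributions gives the formula mass.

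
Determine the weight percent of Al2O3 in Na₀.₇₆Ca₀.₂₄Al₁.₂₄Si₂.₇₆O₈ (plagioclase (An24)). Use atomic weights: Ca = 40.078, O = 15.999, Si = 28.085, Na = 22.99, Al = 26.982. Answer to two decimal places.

23.76 wt%

Formula mass = 266.055 g/mol.
1.24 Al → 0.6200 mol Al2O3 per formula unit; M(Al2O3) = 101.961, so Al2O3 mass = 63.216 g.
63.216/266.055 × 100 = 23.76 wt%.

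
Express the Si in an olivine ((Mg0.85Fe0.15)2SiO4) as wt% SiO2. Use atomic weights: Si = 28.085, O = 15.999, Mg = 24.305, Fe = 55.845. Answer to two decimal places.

40.01 wt%

Molar mass of (Mg0.85Fe0.15)2SiO4 = 1.70·24.305 + 0.30·55.845 + 1·28.085 + 4·15.999 = 150.153 g/mol.
Each formula unit contains 1 Si, equivalent to 1/1 = 1.0000 mol SiO2.
M(SiO2) = 1×28.085 + 2×15.999 = 60.083 g/mol.
Mass of SiO2 per formula unit = 1.0000 × 60.083 = 60.083 g.
SiO2 wt% = 60.083 / 150.153 × 100 = 40.01%.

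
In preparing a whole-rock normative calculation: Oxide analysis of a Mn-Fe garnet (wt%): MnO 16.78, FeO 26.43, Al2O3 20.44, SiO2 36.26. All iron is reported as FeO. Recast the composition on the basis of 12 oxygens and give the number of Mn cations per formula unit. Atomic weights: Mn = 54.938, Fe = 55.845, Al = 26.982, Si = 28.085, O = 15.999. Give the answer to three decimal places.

1.176 Mn apfu

MnO (M=70.937): mol = 0.23655; Mn = 0.23655, O = 0.23655.
FeO (M=71.844): mol = 0.36788; Fe = 0.36788, O = 0.36788.
Al2O3 (M=101.961): mol = 0.20047; Al = 0.40094, O = 0.60141.
SiO2 (M=60.083): mol = 0.60350; Si = 0.60350, O = 1.20700.
ΣO = 2.41284; factor = 12/ΣO = 4.97339.
Mn apfu = 0.23655 × 4.97339 = 1.176.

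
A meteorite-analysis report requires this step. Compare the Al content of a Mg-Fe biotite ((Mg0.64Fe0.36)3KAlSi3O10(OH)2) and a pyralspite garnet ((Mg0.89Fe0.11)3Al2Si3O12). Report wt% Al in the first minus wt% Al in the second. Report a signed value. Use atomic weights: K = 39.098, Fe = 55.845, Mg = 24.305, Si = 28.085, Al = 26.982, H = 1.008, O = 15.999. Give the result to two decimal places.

M((Mg0.64Fe0.36)3KAlSi3O10(OH)2) = 451.317 g/mol, so wt% Al = 26.982/451.317 × 100 = 5.98%.
M((Mg0.89Fe0.11)3Al2Si3O12) = 413.530 g/mol, so wt% Al = 53.964/413.530 × 100 = 13.05%.
5.98 − 13.05 = -7.07 pp.

-7.07 percentage points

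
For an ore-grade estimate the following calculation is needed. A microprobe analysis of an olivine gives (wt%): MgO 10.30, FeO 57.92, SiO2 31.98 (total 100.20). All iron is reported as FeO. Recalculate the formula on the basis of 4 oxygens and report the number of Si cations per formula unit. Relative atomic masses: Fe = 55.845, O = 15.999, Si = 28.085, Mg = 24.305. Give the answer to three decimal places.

MgO: 10.30/40.304 = 0.25556 mol → 0.25556 mol Mg, 0.25556 mol O.
FeO: 57.92/71.844 = 0.80619 mol → 0.80619 mol Fe, 0.80619 mol O.
SiO2: 31.98/60.083 = 0.53226 mol → 0.53226 mol Si, 1.06452 mol O.
Total oxygen = 2.12627 mol. Normalization factor = 4/2.12627 = 1.88123.
Si per 4 O = 0.53226 × 1.88123 = 1.001.

1.001 Si apfu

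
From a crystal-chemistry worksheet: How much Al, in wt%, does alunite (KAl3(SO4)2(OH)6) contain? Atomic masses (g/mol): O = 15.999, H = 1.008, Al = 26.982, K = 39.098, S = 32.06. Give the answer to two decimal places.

19.54 wt%

Molar mass of KAl3(SO4)2(OH)6: 1×39.098 + 3×26.982 + 2×32.06 + 14×15.999 + 6×1.008 = 414.198 g/mol.
Mass of Al per formula unit: 3 × 26.982 = 80.946 g.
Weight fraction Al = 80.946 / 414.198 = 0.1954.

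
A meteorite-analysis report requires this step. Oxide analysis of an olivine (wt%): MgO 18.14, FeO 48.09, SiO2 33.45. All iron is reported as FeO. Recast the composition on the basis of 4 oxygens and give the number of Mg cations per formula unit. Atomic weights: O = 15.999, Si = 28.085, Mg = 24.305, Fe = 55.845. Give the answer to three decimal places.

0.806 Mg apfu

18.14 wt% MgO ÷ 40.304 g/mol = 0.45008 mol, giving 0.45008 Mg and 0.45008 O.
48.09 wt% FeO ÷ 71.844 g/mol = 0.66937 mol, giving 0.66937 Fe and 0.66937 O.
33.45 wt% SiO2 ÷ 60.083 g/mol = 0.55673 mol, giving 0.55673 Si and 1.11346 O.
Oxygen sums to 2.23291; scaling by 4/2.23291 = 1.79138 puts the formula on 4 O.
Mg: 0.45008 × 1.79138 = 0.806 atoms per formula unit.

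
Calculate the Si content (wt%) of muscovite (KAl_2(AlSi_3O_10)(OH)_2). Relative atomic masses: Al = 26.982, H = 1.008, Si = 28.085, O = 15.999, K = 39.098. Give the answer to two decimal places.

M(KAl_2(AlSi_3O_10)(OH)_2) = 398.303 g/mol.
Si contributes 3 × 28.085 = 84.255 g per mole.
84.255/398.303 = 0.2115 → 21.15%.

21.15 wt%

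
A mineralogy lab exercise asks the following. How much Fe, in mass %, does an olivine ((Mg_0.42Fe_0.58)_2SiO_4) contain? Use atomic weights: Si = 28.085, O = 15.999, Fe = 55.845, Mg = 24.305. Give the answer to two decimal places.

36.54 mass %

Molar mass of (Mg_0.42Fe_0.58)_2SiO_4: 0.84*24.305 + 1.16*55.845 + 1*28.085 + 4*15.999 = 177.277 g/mol.
Mass of Fe per formula unit: 1.16 × 55.845 = 64.780 g.
Weight fraction Fe = 64.780 / 177.277 = 0.3654.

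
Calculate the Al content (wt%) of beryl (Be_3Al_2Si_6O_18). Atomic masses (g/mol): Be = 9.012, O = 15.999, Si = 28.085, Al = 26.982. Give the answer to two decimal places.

Molar mass of Be_3Al_2Si_6O_18: 3·9.012 + 2·26.982 + 6·28.085 + 18·15.999 = 537.492 g/mol.
Mass of Al per formula unit: 2 × 26.982 = 53.964 g.
Weight fraction Al = 53.964 / 537.492 = 0.1004.

10.04 wt%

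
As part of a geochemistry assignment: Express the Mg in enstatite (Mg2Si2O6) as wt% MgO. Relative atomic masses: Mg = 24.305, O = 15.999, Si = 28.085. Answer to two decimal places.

40.15 wt%

Molar mass of Mg2Si2O6 = 2×24.305 + 2×28.085 + 6×15.999 = 200.774 g/mol.
Each formula unit contains 2 Mg, equivalent to 2/1 = 2.0000 mol MgO.
M(MgO) = 1×24.305 + 1×15.999 = 40.304 g/mol.
Mass of MgO per formula unit = 2.0000 × 40.304 = 80.608 g.
MgO wt% = 80.608 / 200.774 × 100 = 40.15%.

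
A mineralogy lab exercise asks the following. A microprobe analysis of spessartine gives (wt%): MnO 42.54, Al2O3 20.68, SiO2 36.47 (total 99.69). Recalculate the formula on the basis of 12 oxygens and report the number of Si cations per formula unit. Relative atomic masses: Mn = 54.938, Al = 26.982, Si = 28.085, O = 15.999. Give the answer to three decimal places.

3.007 Si apfu

MnO: 42.54/70.937 = 0.59969 mol → 0.59969 mol Mn, 0.59969 mol O.
Al2O3: 20.68/101.961 = 0.20282 mol → 0.40564 mol Al, 0.60846 mol O.
SiO2: 36.47/60.083 = 0.60699 mol → 0.60699 mol Si, 1.21398 mol O.
Total oxygen = 2.42213 mol. Normalization factor = 12/2.42213 = 4.95432.
Si per 12 O = 0.60699 × 4.95432 = 3.007.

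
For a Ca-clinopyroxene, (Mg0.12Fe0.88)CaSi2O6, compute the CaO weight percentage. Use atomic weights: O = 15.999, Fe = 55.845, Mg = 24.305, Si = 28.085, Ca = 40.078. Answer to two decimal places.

Molar mass of (Mg0.12Fe0.88)CaSi2O6 = 0.12*24.305 + 0.88*55.845 + 1*40.078 + 2*28.085 + 6*15.999 = 244.302 g/mol.
Each formula unit contains 1 Ca, equivalent to 1/1 = 1.0000 mol CaO.
M(CaO) = 1×40.078 + 1×15.999 = 56.077 g/mol.
Mass of CaO per formula unit = 1.0000 × 56.077 = 56.077 g.
CaO wt% = 56.077 / 244.302 × 100 = 22.95%.

22.95 wt%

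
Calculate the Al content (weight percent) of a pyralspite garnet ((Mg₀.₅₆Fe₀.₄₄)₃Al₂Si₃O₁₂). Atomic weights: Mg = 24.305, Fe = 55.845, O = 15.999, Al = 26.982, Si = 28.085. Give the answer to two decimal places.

12.13 weight percent

M((Mg₀.₅₆Fe₀.₄₄)₃Al₂Si₃O₁₂) = 444.755 g/mol.
Al contributes 2 × 26.982 = 53.964 g per mole.
53.964/444.755 = 0.1213 → 12.13%.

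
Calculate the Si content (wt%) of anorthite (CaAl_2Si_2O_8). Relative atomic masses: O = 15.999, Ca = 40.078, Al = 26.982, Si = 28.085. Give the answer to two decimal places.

20.19 wt%

M(CaAl_2Si_2O_8) = 278.204 g/mol.
Si contributes 2 × 28.085 = 56.170 g per mole.
56.170/278.204 = 0.2019 → 20.19%.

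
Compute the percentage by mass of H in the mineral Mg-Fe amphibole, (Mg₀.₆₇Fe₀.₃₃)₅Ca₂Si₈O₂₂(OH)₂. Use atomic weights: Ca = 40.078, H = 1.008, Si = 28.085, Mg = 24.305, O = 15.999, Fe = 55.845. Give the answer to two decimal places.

0.23 weight percent

M((Mg₀.₆₇Fe₀.₃₃)₅Ca₂Si₈O₂₂(OH)₂) = 864.394 g/mol.
H contributes 2 × 1.008 = 2.016 g per mole.
2.016/864.394 = 0.0023 → 0.23%.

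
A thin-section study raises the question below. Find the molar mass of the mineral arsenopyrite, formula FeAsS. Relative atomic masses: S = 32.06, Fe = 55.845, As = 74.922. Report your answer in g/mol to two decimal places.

Fe: 1 × 55.845 = 55.8450
As: 1 × 74.922 = 74.9220
S: 1 × 32.06 = 32.0600
Summing the contributions gives the formula mass.

162.83 g/mol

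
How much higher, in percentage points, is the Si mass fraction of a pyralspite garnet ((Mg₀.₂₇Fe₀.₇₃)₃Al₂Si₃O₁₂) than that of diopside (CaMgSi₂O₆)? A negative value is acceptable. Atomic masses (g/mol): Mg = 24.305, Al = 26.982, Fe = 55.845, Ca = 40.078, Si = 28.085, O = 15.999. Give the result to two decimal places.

Si in (Mg₀.₂₇Fe₀.₇₃)₃Al₂Si₃O₁₂: molar mass 472.195 g/mol; 3×28.085 = 84.255 g → 17.84 wt%.
Si in CaMgSi₂O₆: molar mass 216.547 g/mol; 2×28.085 = 56.170 g → 25.94 wt%.
Difference = 17.84 − 25.94 = -8.10 percentage points.

-8.10 percentage points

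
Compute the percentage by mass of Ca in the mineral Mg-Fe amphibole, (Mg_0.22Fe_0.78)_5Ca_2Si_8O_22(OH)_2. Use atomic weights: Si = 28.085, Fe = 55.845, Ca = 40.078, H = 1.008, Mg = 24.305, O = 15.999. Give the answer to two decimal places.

Formula mass = 1.10*24.305 + 3.90*55.845 + 2*40.078 + 8*28.085 + 24*15.999 + 2*1.008 = 935.359 g/mol, of which 80.156 g is Ca.
So Ca makes up 80.156/935.359 = 0.0857 of the mass, i.e. 8.57%.

8.57 weight percent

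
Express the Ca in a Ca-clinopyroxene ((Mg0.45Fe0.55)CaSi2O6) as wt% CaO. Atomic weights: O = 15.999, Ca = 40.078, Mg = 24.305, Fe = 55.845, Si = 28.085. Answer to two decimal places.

23.98 wt%

M((Mg0.45Fe0.55)CaSi2O6) = 233.894 g/mol; M(CaO) = 56.077 g/mol.
Moles CaO per formula unit = 1 Ca ÷ 1 = 1.0000.
CaO fraction = (1.0000 × 56.077) / 233.894 = 56.077/233.894 = 0.2398.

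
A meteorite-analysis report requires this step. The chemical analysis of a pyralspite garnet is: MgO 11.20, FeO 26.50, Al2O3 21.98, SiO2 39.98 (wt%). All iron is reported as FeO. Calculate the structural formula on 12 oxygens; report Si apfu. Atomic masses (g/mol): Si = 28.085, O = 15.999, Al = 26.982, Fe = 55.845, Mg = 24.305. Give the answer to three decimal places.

MgO: 11.20/40.304 = 0.27789 mol → 0.27789 mol Mg, 0.27789 mol O.
FeO: 26.50/71.844 = 0.36885 mol → 0.36885 mol Fe, 0.36885 mol O.
Al2O3: 21.98/101.961 = 0.21557 mol → 0.43114 mol Al, 0.64671 mol O.
SiO2: 39.98/60.083 = 0.66541 mol → 0.66541 mol Si, 1.33082 mol O.
Total oxygen = 2.62427 mol. Normalization factor = 12/2.62427 = 4.57270.
Si per 12 O = 0.66541 × 4.57270 = 3.043.

3.043 Si apfu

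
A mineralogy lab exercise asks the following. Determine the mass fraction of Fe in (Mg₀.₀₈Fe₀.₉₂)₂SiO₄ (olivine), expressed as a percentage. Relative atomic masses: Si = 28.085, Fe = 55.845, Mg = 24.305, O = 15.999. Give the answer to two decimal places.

51.71 weight percent

Molar mass of (Mg₀.₀₈Fe₀.₉₂)₂SiO₄: 0.16×24.305 + 1.84×55.845 + 1×28.085 + 4×15.999 = 198.725 g/mol.
Mass of Fe per formula unit: 1.84 × 55.845 = 102.755 g.
Weight fraction Fe = 102.755 / 198.725 = 0.5171.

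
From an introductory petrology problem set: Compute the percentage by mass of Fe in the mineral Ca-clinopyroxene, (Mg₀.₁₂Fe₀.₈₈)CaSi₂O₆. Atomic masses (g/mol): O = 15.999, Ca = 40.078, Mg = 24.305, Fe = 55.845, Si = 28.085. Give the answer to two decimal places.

20.12 wt%

M((Mg₀.₁₂Fe₀.₈₈)CaSi₂O₆) = 244.302 g/mol.
Fe contributes 0.88 × 55.845 = 49.144 g per mole.
49.144/244.302 = 0.2012 → 20.12%.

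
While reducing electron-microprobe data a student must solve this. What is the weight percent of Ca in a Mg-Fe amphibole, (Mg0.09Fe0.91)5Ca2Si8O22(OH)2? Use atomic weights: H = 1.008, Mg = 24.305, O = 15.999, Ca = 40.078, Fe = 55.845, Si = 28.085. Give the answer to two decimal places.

8.39 wt%

M((Mg0.09Fe0.91)5Ca2Si8O22(OH)2) = 955.860 g/mol.
Ca contributes 2 × 40.078 = 80.156 g per mole.
80.156/955.860 = 0.0839 → 8.39%.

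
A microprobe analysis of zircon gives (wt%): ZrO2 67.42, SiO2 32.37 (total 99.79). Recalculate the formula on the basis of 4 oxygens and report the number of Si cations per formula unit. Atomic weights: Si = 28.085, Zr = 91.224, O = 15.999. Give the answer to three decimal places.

67.42 wt% ZrO2 ÷ 123.222 g/mol = 0.54714 mol, giving 0.54714 Zr and 1.09428 O.
32.37 wt% SiO2 ÷ 60.083 g/mol = 0.53875 mol, giving 0.53875 Si and 1.07750 O.
Oxygen sums to 2.17178; scaling by 4/2.17178 = 1.84181 puts the formula on 4 O.
Si: 0.53875 × 1.84181 = 0.992 atoms per formula unit.

0.992 Si apfu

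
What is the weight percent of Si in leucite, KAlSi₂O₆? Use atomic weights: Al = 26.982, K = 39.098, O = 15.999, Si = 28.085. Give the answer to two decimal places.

Molar mass of KAlSi₂O₆: 1·39.098 + 1·26.982 + 2·28.085 + 6·15.999 = 218.244 g/mol.
Mass of Si per formula unit: 2 × 28.085 = 56.170 g.
Weight fraction Si = 56.170 / 218.244 = 0.2574.

25.74 wt%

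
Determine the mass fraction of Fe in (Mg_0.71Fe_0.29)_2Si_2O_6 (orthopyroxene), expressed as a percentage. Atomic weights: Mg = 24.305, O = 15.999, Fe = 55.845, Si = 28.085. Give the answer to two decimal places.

Molar mass of (Mg_0.71Fe_0.29)_2Si_2O_6: 1.42·24.305 + 0.58·55.845 + 2·28.085 + 6·15.999 = 219.067 g/mol.
Mass of Fe per formula unit: 0.58 × 55.845 = 32.390 g.
Weight fraction Fe = 32.390 / 219.067 = 0.1479.

14.79 weight percent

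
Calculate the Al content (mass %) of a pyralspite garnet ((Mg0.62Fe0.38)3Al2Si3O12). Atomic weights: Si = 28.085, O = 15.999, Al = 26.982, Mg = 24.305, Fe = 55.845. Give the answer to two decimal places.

12.29 mass %

Molar mass of (Mg0.62Fe0.38)3Al2Si3O12: 1.86·24.305 + 1.14·55.845 + 2·26.982 + 3·28.085 + 12·15.999 = 439.078 g/mol.
Mass of Al per formula unit: 2 × 26.982 = 53.964 g.
Weight fraction Al = 53.964 / 439.078 = 0.1229.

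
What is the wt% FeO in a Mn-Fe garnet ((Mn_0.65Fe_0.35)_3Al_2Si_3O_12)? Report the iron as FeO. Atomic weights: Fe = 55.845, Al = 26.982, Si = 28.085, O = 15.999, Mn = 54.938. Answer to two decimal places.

15.21 wt%

Molar mass of (Mn_0.65Fe_0.35)_3Al_2Si_3O_12 = 1.95·54.938 + 1.05·55.845 + 2·26.982 + 3·28.085 + 12·15.999 = 495.973 g/mol.
Each formula unit contains 1.05 Fe, equivalent to 1.05/1 = 1.0500 mol FeO.
M(FeO) = 1×55.845 + 1×15.999 = 71.844 g/mol.
Mass of FeO per formula unit = 1.0500 × 71.844 = 75.436 g.
FeO wt% = 75.436 / 495.973 × 100 = 15.21%.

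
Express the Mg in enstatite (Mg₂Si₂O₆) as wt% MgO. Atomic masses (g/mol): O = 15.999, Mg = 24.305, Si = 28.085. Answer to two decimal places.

Formula mass = 200.774 g/mol.
2 Mg → 2.0000 mol MgO per formula unit; M(MgO) = 40.304, so MgO mass = 80.608 g.
80.608/200.774 × 100 = 40.15 wt%.

40.15 wt%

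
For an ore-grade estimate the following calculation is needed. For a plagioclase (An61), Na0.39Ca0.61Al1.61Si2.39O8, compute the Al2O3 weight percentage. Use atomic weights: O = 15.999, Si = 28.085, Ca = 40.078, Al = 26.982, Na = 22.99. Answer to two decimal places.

30.18 wt%

Molar mass of Na0.39Ca0.61Al1.61Si2.39O8 = 0.39*22.99 + 0.61*40.078 + 1.61*26.982 + 2.39*28.085 + 8*15.999 = 271.970 g/mol.
Each formula unit contains 1.61 Al, equivalent to 1.61/2 = 0.8050 mol Al2O3.
M(Al2O3) = 2×26.982 + 3×15.999 = 101.961 g/mol.
Mass of Al2O3 per formula unit = 0.8050 × 101.961 = 82.079 g.
Al2O3 wt% = 82.079 / 271.970 × 100 = 30.18%.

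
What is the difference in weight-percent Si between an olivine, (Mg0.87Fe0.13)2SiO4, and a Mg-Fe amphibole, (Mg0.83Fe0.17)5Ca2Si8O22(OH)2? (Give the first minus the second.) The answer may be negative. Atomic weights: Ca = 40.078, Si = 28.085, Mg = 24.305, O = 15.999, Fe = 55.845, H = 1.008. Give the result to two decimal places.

-7.91 percentage points

First mineral: 28.085 g Si in 148.891 g formula = 18.86 wt% Si.
Second mineral: 224.680 g Si in 839.162 g formula = 26.77 wt% Si.
18.86% − 26.77% gives a difference of -7.91 percentage points.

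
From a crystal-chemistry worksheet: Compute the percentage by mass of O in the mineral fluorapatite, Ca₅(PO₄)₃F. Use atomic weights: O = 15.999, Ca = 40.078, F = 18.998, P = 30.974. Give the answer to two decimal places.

38.07 weight percent

M(Ca₅(PO₄)₃F) = 504.298 g/mol.
O contributes 12 × 15.999 = 191.988 g per mole.
191.988/504.298 = 0.3807 → 38.07%.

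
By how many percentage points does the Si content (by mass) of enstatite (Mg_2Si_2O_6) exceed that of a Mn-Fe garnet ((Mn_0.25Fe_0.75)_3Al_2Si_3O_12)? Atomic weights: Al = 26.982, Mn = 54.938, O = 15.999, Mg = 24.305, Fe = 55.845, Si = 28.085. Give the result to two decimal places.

Si in Mg_2Si_2O_6: molar mass 200.774 g/mol; 2×28.085 = 56.170 g → 27.98 wt%.
Si in (Mn_0.25Fe_0.75)_3Al_2Si_3O_12: molar mass 497.062 g/mol; 3×28.085 = 84.255 g → 16.95 wt%.
Difference = 27.98 − 16.95 = 11.03 percentage points.

11.03 percentage points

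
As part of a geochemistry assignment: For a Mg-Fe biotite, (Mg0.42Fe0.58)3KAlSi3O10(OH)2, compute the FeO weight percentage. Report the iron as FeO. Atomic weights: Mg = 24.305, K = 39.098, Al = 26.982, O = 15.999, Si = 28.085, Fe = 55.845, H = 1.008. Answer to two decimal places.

26.48 wt%

M((Mg0.42Fe0.58)3KAlSi3O10(OH)2) = 472.134 g/mol; M(FeO) = 71.844 g/mol.
Moles FeO per formula unit = 1.74 Fe ÷ 1 = 1.7400.
FeO fraction = (1.7400 × 71.844) / 472.134 = 125.009/472.134 = 0.2648.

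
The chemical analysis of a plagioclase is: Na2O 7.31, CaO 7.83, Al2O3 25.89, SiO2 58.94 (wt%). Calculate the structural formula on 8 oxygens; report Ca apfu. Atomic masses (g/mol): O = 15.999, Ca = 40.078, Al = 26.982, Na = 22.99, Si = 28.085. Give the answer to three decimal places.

Na2O (M=61.979): mol = 0.11794; Na = 0.23588, O = 0.11794.
CaO (M=56.077): mol = 0.13963; Ca = 0.13963, O = 0.13963.
Al2O3 (M=101.961): mol = 0.25392; Al = 0.50784, O = 0.76176.
SiO2 (M=60.083): mol = 0.98098; Si = 0.98098, O = 1.96196.
ΣO = 2.98129; factor = 8/ΣO = 2.68340.
Ca apfu = 0.13963 × 2.68340 = 0.375.

0.375 Ca apfu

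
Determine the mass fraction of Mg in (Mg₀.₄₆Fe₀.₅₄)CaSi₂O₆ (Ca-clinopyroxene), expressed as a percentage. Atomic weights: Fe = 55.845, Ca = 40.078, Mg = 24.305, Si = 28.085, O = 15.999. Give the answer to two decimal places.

4.79 mass %

Molar mass of (Mg₀.₄₆Fe₀.₅₄)CaSi₂O₆: 0.46*24.305 + 0.54*55.845 + 1*40.078 + 2*28.085 + 6*15.999 = 233.579 g/mol.
Mass of Mg per formula unit: 0.46 × 24.305 = 11.180 g.
Weight fraction Mg = 11.180 / 233.579 = 0.0479.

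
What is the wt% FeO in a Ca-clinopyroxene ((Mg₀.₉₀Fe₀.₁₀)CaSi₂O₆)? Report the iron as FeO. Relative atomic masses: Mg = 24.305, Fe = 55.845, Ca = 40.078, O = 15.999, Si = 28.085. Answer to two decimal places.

3.27 wt%

M((Mg₀.₉₀Fe₀.₁₀)CaSi₂O₆) = 219.701 g/mol; M(FeO) = 71.844 g/mol.
Moles FeO per formula unit = 0.10 Fe ÷ 1 = 0.1000.
FeO fraction = (0.1000 × 71.844) / 219.701 = 7.184/219.701 = 0.0327.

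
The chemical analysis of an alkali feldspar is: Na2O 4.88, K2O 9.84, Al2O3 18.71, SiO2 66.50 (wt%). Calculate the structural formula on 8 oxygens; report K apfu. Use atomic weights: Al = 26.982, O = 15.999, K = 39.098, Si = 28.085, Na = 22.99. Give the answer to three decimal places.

4.88 wt% Na2O ÷ 61.979 g/mol = 0.07874 mol, giving 0.15748 Na and 0.07874 O.
9.84 wt% K2O ÷ 94.195 g/mol = 0.10446 mol, giving 0.20892 K and 0.10446 O.
18.71 wt% Al2O3 ÷ 101.961 g/mol = 0.18350 mol, giving 0.36700 Al and 0.55050 O.
66.50 wt% SiO2 ÷ 60.083 g/mol = 1.10680 mol, giving 1.10680 Si and 2.21360 O.
Oxygen sums to 2.94730; scaling by 8/2.94730 = 2.71435 puts the formula on 8 O.
K: 0.20892 × 2.71435 = 0.567 atoms per formula unit.

0.567 K apfu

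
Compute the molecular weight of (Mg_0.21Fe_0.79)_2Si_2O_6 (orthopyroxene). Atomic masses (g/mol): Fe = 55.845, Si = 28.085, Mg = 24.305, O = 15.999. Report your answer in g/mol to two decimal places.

250.61 g/mol

The formula mass is the sum 0.42(24.305) + 1.58(55.845) + 2(28.085) + 6(15.999).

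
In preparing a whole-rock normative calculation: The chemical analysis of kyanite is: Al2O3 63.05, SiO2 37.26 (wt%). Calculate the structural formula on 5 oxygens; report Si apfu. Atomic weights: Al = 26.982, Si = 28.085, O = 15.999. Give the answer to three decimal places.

63.05 wt% Al2O3 ÷ 101.961 g/mol = 0.61837 mol, giving 1.23674 Al and 1.85511 O.
37.26 wt% SiO2 ÷ 60.083 g/mol = 0.62014 mol, giving 0.62014 Si and 1.24028 O.
Oxygen sums to 3.09539; scaling by 5/3.09539 = 1.61531 puts the formula on 5 O.
Si: 0.62014 × 1.61531 = 1.002 atoms per formula unit.

1.002 Si apfu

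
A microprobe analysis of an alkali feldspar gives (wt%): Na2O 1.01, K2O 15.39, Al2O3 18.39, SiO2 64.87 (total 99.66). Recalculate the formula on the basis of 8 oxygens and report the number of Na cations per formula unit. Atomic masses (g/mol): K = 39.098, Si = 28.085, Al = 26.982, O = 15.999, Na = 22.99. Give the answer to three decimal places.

0.091 Na apfu

Na2O (M=61.979): mol = 0.01630; Na = 0.03260, O = 0.01630.
K2O (M=94.195): mol = 0.16338; K = 0.32676, O = 0.16338.
Al2O3 (M=101.961): mol = 0.18036; Al = 0.36072, O = 0.54108.
SiO2 (M=60.083): mol = 1.07967; Si = 1.07967, O = 2.15934.
ΣO = 2.88010; factor = 8/ΣO = 2.77768.
Na apfu = 0.03260 × 2.77768 = 0.091.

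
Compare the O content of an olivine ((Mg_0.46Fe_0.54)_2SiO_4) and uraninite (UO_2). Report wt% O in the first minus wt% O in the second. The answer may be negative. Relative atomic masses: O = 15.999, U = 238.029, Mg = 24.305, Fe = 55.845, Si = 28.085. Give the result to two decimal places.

24.77 percentage points

M((Mg_0.46Fe_0.54)_2SiO_4) = 174.754 g/mol, so wt% O = 63.996/174.754 × 100 = 36.62%.
M(UO_2) = 270.027 g/mol, so wt% O = 31.998/270.027 × 100 = 11.85%.
36.62 − 11.85 = 24.77 pp.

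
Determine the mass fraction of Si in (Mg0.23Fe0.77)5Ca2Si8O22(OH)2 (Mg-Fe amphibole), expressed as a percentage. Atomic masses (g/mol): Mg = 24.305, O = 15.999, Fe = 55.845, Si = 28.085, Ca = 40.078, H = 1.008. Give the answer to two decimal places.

24.06 mass %

Formula mass = 1.15·24.305 + 3.85·55.845 + 2·40.078 + 8·28.085 + 24·15.999 + 2·1.008 = 933.782 g/mol, of which 224.680 g is Si.
So Si makes up 224.680/933.782 = 0.2406 of the mass, i.e. 24.06%.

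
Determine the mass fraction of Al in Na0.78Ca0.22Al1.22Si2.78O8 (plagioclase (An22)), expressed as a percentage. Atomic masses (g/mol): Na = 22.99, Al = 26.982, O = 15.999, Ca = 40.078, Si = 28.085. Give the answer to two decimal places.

12.39 weight percent

Formula mass = 0.78×22.99 + 0.22×40.078 + 1.22×26.982 + 2.78×28.085 + 8×15.999 = 265.736 g/mol, of which 32.918 g is Al.
So Al makes up 32.918/265.736 = 0.1239 of the mass, i.e. 12.39%.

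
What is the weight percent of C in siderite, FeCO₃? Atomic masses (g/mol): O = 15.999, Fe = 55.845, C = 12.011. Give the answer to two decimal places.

M(FeCO₃) = 115.853 g/mol.
C contributes 1 × 12.011 = 12.011 g per mole.
12.011/115.853 = 0.1037 → 10.37%.

10.37 mass %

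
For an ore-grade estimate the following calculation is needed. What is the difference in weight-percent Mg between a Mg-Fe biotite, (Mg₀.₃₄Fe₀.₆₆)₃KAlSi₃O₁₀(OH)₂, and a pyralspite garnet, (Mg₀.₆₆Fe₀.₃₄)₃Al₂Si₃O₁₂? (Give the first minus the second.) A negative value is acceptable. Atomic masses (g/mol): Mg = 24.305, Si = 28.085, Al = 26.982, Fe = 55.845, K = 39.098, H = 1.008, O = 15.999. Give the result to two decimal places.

First mineral: 24.791 g Mg in 479.703 g formula = 5.17 wt% Mg.
Second mineral: 48.124 g Mg in 435.293 g formula = 11.06 wt% Mg.
5.17% − 11.06% gives a difference of -5.89 percentage points.

-5.89 percentage points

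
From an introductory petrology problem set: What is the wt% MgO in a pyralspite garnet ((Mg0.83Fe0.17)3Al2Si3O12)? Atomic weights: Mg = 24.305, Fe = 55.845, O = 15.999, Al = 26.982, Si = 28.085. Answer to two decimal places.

23.94 wt%

Molar mass of (Mg0.83Fe0.17)3Al2Si3O12 = 2.49·24.305 + 0.51·55.845 + 2·26.982 + 3·28.085 + 12·15.999 = 419.207 g/mol.
Each formula unit contains 2.49 Mg, equivalent to 2.49/1 = 2.4900 mol MgO.
M(MgO) = 1×24.305 + 1×15.999 = 40.304 g/mol.
Mass of MgO per formula unit = 2.4900 × 40.304 = 100.357 g.
MgO wt% = 100.357 / 419.207 × 100 = 23.94%.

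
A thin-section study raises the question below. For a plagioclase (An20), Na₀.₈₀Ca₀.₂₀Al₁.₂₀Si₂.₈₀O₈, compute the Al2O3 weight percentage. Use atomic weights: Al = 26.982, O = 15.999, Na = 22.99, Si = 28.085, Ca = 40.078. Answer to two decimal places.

M(Na₀.₈₀Ca₀.₂₀Al₁.₂₀Si₂.₈₀O₈) = 265.416 g/mol; M(Al2O3) = 101.961 g/mol.
Moles Al2O3 per formula unit = 1.20 Al ÷ 2 = 0.6000.
Al2O3 fraction = (0.6000 × 101.961) / 265.416 = 61.177/265.416 = 0.2305.

23.05 wt%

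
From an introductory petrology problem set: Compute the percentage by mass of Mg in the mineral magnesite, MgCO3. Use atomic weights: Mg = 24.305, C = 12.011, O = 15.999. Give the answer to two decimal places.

28.83 mass %

Molar mass of MgCO3: 1·24.305 + 1·12.011 + 3·15.999 = 84.313 g/mol.
Mass of Mg per formula unit: 1 × 24.305 = 24.305 g.
Weight fraction Mg = 24.305 / 84.313 = 0.2883.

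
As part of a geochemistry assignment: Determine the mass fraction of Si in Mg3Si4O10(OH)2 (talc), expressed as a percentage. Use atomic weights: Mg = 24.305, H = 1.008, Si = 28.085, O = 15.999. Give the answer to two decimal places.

29.62 weight percent

Molar mass of Mg3Si4O10(OH)2: 3·24.305 + 4·28.085 + 12·15.999 + 2·1.008 = 379.259 g/mol.
Mass of Si per formula unit: 4 × 28.085 = 112.340 g.
Weight fraction Si = 112.340 / 379.259 = 0.2962.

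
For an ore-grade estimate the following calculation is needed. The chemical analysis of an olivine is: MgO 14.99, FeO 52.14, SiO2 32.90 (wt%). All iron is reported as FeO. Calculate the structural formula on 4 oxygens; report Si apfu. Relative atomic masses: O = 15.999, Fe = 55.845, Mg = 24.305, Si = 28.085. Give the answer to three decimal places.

0.999 Si apfu

MgO (M=40.304): mol = 0.37192; Mg = 0.37192, O = 0.37192.
FeO (M=71.844): mol = 0.72574; Fe = 0.72574, O = 0.72574.
SiO2 (M=60.083): mol = 0.54758; Si = 0.54758, O = 1.09516.
ΣO = 2.19282; factor = 4/ΣO = 1.82414.
Si apfu = 0.54758 × 1.82414 = 0.999.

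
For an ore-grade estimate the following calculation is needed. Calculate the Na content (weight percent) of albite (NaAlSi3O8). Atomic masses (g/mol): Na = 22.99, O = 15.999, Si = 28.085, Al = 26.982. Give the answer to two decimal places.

M(NaAlSi3O8) = 262.219 g/mol.
Na contributes 1 × 22.99 = 22.990 g per mole.
22.990/262.219 = 0.0877 → 8.77%.

8.77 weight percent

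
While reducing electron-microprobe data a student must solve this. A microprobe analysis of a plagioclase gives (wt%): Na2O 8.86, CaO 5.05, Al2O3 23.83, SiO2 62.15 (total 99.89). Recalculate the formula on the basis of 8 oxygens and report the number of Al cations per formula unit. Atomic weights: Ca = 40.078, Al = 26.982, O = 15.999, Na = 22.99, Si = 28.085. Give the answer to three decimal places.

Na2O: 8.86/61.979 = 0.14295 mol → 0.28590 mol Na, 0.14295 mol O.
CaO: 5.05/56.077 = 0.09005 mol → 0.09005 mol Ca, 0.09005 mol O.
Al2O3: 23.83/101.961 = 0.23372 mol → 0.46744 mol Al, 0.70116 mol O.
SiO2: 62.15/60.083 = 1.03440 mol → 1.03440 mol Si, 2.06880 mol O.
Total oxygen = 3.00296 mol. Normalization factor = 8/3.00296 = 2.66404.
Al per 8 O = 0.46744 × 2.66404 = 1.245.

1.245 Al apfu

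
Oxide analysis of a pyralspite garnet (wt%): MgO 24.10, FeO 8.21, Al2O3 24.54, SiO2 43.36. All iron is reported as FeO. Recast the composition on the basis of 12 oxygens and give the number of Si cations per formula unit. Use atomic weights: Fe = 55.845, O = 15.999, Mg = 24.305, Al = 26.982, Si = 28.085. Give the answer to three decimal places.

3.009 Si apfu

MgO (M=40.304): mol = 0.59796; Mg = 0.59796, O = 0.59796.
FeO (M=71.844): mol = 0.11428; Fe = 0.11428, O = 0.11428.
Al2O3 (M=101.961): mol = 0.24068; Al = 0.48136, O = 0.72204.
SiO2 (M=60.083): mol = 0.72167; Si = 0.72167, O = 1.44334.
ΣO = 2.87762; factor = 12/ΣO = 4.17011.
Si apfu = 0.72167 × 4.17011 = 3.009.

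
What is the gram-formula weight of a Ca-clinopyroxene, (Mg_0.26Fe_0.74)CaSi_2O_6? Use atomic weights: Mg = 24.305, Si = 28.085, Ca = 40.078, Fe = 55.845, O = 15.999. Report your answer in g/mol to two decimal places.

M = 0.26*24.305 + 0.74*55.845 + 1*40.078 + 2*28.085 + 6*15.999

239.89 g/mol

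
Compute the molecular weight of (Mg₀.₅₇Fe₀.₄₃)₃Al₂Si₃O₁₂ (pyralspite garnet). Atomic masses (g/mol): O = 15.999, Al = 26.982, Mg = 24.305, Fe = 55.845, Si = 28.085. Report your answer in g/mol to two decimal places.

M = 1.71·24.305 + 1.29·55.845 + 2·26.982 + 3·28.085 + 12·15.999

443.81 g/mol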